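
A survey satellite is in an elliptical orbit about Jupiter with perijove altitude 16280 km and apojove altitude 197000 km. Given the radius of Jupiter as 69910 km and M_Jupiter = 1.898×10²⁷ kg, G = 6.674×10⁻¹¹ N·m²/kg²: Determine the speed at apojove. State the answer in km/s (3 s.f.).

μ = GM = 6.674×10⁻¹¹ × 1.898×10²⁷ = 1.267×10¹⁷ m³/s².
r_p = 69910 + 16280 = 86190 km = 8.6190×10⁷ m.
r_a = 69910 + 197000 = 266910 km = 2.6691×10⁸ m.
Semi-major axis a = (r_p + r_a)/2 = 1.7655×10⁵ km = 1.766×10⁸ m.
Vis-viva: v² = μ(2/r − 1/a) = 1.267×10¹⁷ × (7.493×10⁻⁹ − 5.664×10⁻⁹) = 2.317×10⁸ m²/s².
v = 15220 m/s = 15.22 km/s.

v ≈ 15.2 km/s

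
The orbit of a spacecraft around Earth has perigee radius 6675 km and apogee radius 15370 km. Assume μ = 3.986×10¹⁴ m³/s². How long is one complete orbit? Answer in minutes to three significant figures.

Semi-major axis a = (r_p + r_a)/2 = (6675.0 + 15370)/2 = 11022 km = 1.102×10⁷ m.
By Kepler's third law T = 2π√(a³/μ) = 2π × 1.833×10³ = 1.152×10⁴ s.
= 191.9 minutes.

T ≈ 192 minutes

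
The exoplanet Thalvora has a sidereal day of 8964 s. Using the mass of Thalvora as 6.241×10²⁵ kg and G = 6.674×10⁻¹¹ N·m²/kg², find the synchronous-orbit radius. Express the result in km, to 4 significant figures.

μ = GM = 6.674×10⁻¹¹ × 6.241×10²⁵ = 4.165×10¹⁵ m³/s².
A synchronous orbit has period T, so by Kepler's third law a = (μT²/4π²)^(1/3).
μT²/4π² = 4.165×10¹⁵ × (8.964×10³)² / 39.48 = 8.478×10²¹ m³.
a = 2.039×10⁷ m = 20391 km.

r_sync ≈ 20390 km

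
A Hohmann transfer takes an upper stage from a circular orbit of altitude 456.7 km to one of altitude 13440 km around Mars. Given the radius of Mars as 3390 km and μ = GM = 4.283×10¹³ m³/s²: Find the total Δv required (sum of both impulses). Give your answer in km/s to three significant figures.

Δv_total ≈ 1.54 km/s

r₁ = 3390 + 456.7 = 3846.7 km = 3.8467×10⁶ m.
r₂ = 3390 + 13440 = 16830 km = 1.6830×10⁷ m.
Transfer ellipse a_t = (r₁ + r₂)/2 = 1.034×10⁷ m.
At r₁: circular v_c1 = √(μ/r₁) = 3337 m/s; transfer-periapsis v_p = √[μ(2/r₁ − 1/a_t)] = 4257 m/s.
Δv₁ = v_p − v_c1 = 920.6 m/s.
At r₂: circular v_c2 = √(μ/r₂) = 1595 m/s; transfer-apoapsis v_a = √[μ(2/r₂ − 1/a_t)] = 973.1 m/s.
Δv₂ = v_c2 − v_a = 622.2 m/s.
Total Δv = Δv₁ + Δv₂ = 1543 m/s = 1.543 km/s.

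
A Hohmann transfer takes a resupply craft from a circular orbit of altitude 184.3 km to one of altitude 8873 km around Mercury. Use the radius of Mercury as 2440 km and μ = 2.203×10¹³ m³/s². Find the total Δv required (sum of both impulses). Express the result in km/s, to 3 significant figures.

Δv_total ≈ 1.33 km/s

r₁ = 2440 + 184.3 = 2624.3 km = 2.6243×10⁶ m.
r₂ = 2440 + 8873 = 11313 km = 1.1313×10⁷ m.
Transfer ellipse a_t = (r₁ + r₂)/2 = 6.969×10⁶ m.
At r₁: circular v_c1 = √(μ/r₁) = 2897 m/s; transfer-periherm v_p = √[μ(2/r₁ − 1/a_t)] = 3692 m/s.
Δv₁ = v_p − v_c1 = 794.3 m/s.
At r₂: circular v_c2 = √(μ/r₂) = 1395 m/s; transfer-apoherm v_a = √[μ(2/r₂ − 1/a_t)] = 856.3 m/s.
Δv₂ = v_c2 − v_a = 539.1 m/s.
Total Δv = Δv₁ + Δv₂ = 1333 m/s = 1.333 km/s.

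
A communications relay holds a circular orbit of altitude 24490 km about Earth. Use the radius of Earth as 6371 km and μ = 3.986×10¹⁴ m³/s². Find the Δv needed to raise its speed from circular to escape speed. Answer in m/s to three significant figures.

r = 6371 + 24490 = 30861 km = 3.0861×10⁷ m.
Circular speed v_c = √(μ/r) = 3594 m/s.
Escape speed v_esc = √(2μ/r) = √2 × v_c = 5083 m/s.
Δv = v_esc − v_c = 1489 m/s.

Δv ≈ 1490 m/s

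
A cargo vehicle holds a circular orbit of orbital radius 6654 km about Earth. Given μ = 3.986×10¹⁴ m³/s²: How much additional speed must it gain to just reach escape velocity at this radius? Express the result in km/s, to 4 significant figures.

r = 6654 km = 6.654×10⁶ m.
Circular speed v_c = √(μ/r) = 7740 m/s.
Escape speed v_esc = √(2μ/r) = √2 × v_c = 10950 m/s.
Δv = v_esc − v_c = 3206 m/s = 3.206 km/s.

Δv ≈ 3.206 km/s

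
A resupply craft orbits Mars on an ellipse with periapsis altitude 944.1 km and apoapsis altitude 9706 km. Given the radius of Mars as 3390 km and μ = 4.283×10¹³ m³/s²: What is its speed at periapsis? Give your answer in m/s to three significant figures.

v ≈ 3850 m/s

r_p = 3390 + 944.1 = 4334.1 km = 4.3341×10⁶ m.
r_a = 3390 + 9706 = 13096 km = 1.3096×10⁷ m.
Semi-major axis a = (r_p + r_a)/2 = 8715.0 km = 8.715×10⁶ m.
Vis-viva: v² = μ(2/r − 1/a) = 4.283×10¹³ × (4.615×10⁻⁷ − 1.147×10⁻⁷) = 1.485×10⁷ m²/s².
v = 3854 m/s.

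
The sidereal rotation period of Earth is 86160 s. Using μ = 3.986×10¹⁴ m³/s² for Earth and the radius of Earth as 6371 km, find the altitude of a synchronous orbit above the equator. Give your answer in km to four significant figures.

A synchronous orbit has period T, so by Kepler's third law a = (μT²/4π²)^(1/3).
μT²/4π² = 3.986×10¹⁴ × (8.616×10⁴)² / 39.48 = 7.495×10²² m³.
a = 4.216×10⁷ m = 42163 km.
Altitude h = a − R = 42163 − 6371 = 35792 km.

h_sync ≈ 35790 km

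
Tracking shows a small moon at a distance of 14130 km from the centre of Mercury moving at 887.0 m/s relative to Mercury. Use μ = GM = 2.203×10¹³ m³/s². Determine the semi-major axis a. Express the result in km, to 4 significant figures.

r = 1.413×10⁷ m.
Vis-viva rearranged: 1/a = 2/r − v²/μ = 1.415×10⁻⁷ − 3.571×10⁻⁸ = 1.058×10⁻⁷ m⁻¹.
a = 9.449×10⁶ m = 9449.2 km.

a ≈ 9449 km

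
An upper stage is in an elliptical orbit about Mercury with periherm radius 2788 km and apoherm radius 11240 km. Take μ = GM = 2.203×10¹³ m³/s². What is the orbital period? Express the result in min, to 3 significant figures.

Semi-major axis a = (r_p + r_a)/2 = (2788.0 + 11240)/2 = 7014.0 km = 7.014×10⁶ m.
By Kepler's third law T = 2π√(a³/μ) = 2π × 3.958×10³ = 2.487×10⁴ s.
= 414.4 min.

T ≈ 414 min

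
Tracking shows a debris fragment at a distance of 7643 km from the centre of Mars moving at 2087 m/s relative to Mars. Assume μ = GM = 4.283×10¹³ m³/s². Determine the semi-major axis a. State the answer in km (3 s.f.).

a ≈ 6250 km

r = 7.643×10⁶ m.
Vis-viva rearranged: 1/a = 2/r − v²/μ = 2.617×10⁻⁷ − 1.017×10⁻⁷ = 1.600×10⁻⁷ m⁻¹.
a = 6.251×10⁶ m = 6250.7 km.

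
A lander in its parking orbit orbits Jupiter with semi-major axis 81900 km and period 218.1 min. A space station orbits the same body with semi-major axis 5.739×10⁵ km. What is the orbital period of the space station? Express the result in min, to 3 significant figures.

T₂ ≈ 4050 min

Kepler's third law: T² ∝ a³, so T₂ = T₁ (a₂/a₁)^(3/2).
a₂/a₁ = 7.007, (a₂/a₁)^(3/2) = 18.55.
T₂ = 218.1 × 18.55 = 4046 min.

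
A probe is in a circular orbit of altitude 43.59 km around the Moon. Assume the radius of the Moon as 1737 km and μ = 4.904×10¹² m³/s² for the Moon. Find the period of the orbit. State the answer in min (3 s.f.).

T ≈ 112 min

r = 1737 + 43.59 = 1780.6 km = 1.7806×10⁶ m.
Kepler's third law: T = 2π√(r³/μ) = 2π√((1.781×10⁶)³ / 4.904×10¹²).
r³/μ = 1.151×10⁶ s², so T = 2π × 1.073×10³ = 6.741×10³ s.
Converting: 6.741×10³ s ÷ 60.00 = 112.4 min.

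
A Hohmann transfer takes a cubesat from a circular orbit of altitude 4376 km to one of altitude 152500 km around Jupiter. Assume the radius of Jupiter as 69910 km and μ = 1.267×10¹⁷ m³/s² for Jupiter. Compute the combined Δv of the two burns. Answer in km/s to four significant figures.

Δv_total ≈ 16.25 km/s

r₁ = 69910 + 4376 = 74286 km = 7.4286×10⁷ m.
r₂ = 69910 + 152500 = 222410 km = 2.2241×10⁸ m.
Transfer ellipse a_t = (r₁ + r₂)/2 = 1.483×10⁸ m.
At r₁: circular v_c1 = √(μ/r₁) = 41300 m/s; transfer-perijove v_p = √[μ(2/r₁ − 1/a_t)] = 50570 m/s.
Δv₁ = v_p − v_c1 = 9269 m/s.
At r₂: circular v_c2 = √(μ/r₂) = 23870 m/s; transfer-apojove v_a = √[μ(2/r₂ − 1/a_t)] = 16890 m/s.
Δv₂ = v_c2 − v_a = 6978 m/s.
Total Δv = Δv₁ + Δv₂ = 16250 m/s = 16.25 km/s.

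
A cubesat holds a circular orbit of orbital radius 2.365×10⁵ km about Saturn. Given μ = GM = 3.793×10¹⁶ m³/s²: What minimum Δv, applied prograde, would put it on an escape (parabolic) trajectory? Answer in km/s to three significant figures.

Δv ≈ 5.25 km/s

r = 2.365×10⁵ km = 2.365×10⁸ m.
Circular speed v_c = √(μ/r) = 12660 m/s.
Escape speed v_esc = √(2μ/r) = √2 × v_c = 17910 m/s.
Δv = v_esc − v_c = 5246 m/s = 5.246 km/s.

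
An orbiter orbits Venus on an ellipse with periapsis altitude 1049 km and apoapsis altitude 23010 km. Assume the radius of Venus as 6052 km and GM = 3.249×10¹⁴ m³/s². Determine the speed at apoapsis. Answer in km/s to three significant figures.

r_p = 6052 + 1049 = 7101.0 km = 7.1010×10⁶ m.
r_a = 6052 + 23010 = 29062 km = 2.9062×10⁷ m.
Semi-major axis a = (r_p + r_a)/2 = 18082 km = 1.808×10⁷ m.
Vis-viva: v² = μ(2/r − 1/a) = 3.249×10¹⁴ × (6.882×10⁻⁸ − 5.531×10⁻⁸) = 4.390×10⁶ m²/s².
v = 2095 m/s = 2.095 km/s.

v ≈ 2.10 km/s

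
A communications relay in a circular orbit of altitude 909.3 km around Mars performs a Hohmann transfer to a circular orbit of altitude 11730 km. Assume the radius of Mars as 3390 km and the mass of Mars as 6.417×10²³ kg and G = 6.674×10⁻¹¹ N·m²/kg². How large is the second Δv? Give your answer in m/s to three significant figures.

Δv ≈ 563 m/s

μ = GM = 6.674×10⁻¹¹ × 6.417×10²³ = 4.283×10¹³ m³/s².
r₁ = 3390 + 909.3 = 4299.3 km = 4.2993×10⁶ m.
r₂ = 3390 + 11730 = 15120 km = 1.5120×10⁷ m.
Transfer ellipse a_t = (r₁ + r₂)/2 = 9.710×10⁶ m.
At r₁: circular v_c1 = √(μ/r₁) = 3156 m/s; transfer-periapsis v_p = √[μ(2/r₁ − 1/a_t)] = 3939 m/s.
At r₂: circular v_c2 = √(μ/r₂) = 1683 m/s; transfer-apoapsis v_a = √[μ(2/r₂ − 1/a_t)] = 1120 m/s.
Δv₂ = v_c2 − v_a = 563.1 m/s.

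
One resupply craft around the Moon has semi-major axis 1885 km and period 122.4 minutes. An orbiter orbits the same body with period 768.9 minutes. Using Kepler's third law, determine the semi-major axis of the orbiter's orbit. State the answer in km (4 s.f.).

a₂ ≈ 6418 km

Kepler's third law: a³ ∝ T², so a₂ = a₁ (T₂/T₁)^(2/3).
T₂/T₁ = 6.282, (T₂/T₁)^(2/3) = 3.405.
a₂ = 1885 × 3.405 = 6418 km.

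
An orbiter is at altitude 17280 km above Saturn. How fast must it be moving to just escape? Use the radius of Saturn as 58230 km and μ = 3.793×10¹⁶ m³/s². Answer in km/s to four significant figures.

r = 58230 + 17280 = 75510 km = 7.5510×10⁷ m.
Escape speed v_esc = √(2μ/r) = √(2 × 3.793×10¹⁶ / 7.551×10⁷) = √(1.005×10⁹) = 31700 m/s.
= 31.70 km/s.

v_esc ≈ 31.70 km/s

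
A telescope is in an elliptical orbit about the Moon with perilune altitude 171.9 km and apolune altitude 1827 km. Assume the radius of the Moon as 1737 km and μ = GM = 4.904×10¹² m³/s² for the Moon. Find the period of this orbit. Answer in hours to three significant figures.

T ≈ 3.57 hours

r_p = 1737 + 171.9 = 1908.9 km = 1.9089×10⁶ m.
r_a = 1737 + 1827 = 3564.0 km = 3.5640×10⁶ m.
Semi-major axis a = (r_p + r_a)/2 = (1908.9 + 3564.0)/2 = 2736.4 km = 2.736×10⁶ m.
By Kepler's third law T = 2π√(a³/μ) = 2π × 2.044×10³ = 1.284×10⁴ s.
= 3.568 hours.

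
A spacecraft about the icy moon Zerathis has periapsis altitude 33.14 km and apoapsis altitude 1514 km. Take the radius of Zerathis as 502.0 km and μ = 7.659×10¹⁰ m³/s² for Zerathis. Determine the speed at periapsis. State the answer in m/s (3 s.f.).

v ≈ 476 m/s

r_p = 502.0 + 33.14 = 535.14 km = 5.3514×10⁵ m.
r_a = 502.0 + 1514 = 2016.0 km = 2.0160×10⁶ m.
Semi-major axis a = (r_p + r_a)/2 = 1275.6 km = 1.276×10⁶ m.
Vis-viva: v² = μ(2/r − 1/a) = 7.659×10¹⁰ × (3.737×10⁻⁶ − 7.840×10⁻⁷) = 2.262×10⁵ m²/s².
v = 475.6 m/s.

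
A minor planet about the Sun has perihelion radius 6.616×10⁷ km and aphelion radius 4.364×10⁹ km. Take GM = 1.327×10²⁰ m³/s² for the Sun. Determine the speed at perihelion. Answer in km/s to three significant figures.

Semi-major axis a = (r_p + r_a)/2 = 2.2151×10⁹ km = 2.215×10¹² m.
Vis-viva: v² = μ(2/r − 1/a) = 1.327×10²⁰ × (3.023×10⁻¹¹ − 4.515×10⁻¹³) = 3.952×10⁹ m²/s².
v = 62860 m/s = 62.86 km/s.

v ≈ 62.9 km/s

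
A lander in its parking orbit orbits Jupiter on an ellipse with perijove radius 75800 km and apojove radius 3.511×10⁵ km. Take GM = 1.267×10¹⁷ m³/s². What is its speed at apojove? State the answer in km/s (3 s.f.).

Semi-major axis a = (r_p + r_a)/2 = 2.1345×10⁵ km = 2.134×10⁸ m.
Vis-viva: v² = μ(2/r − 1/a) = 1.267×10¹⁷ × (5.696×10⁻⁹ − 4.685×10⁻⁹) = 1.282×10⁸ m²/s².
v = 11320 m/s = 11.32 km/s.

v ≈ 11.3 km/s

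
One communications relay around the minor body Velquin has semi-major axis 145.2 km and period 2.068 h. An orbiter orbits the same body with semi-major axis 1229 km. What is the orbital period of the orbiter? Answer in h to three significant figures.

T₂ ≈ 50.9 h

Kepler's third law: T² ∝ a³, so T₂ = T₁ (a₂/a₁)^(3/2).
a₂/a₁ = 8.464, (a₂/a₁)^(3/2) = 24.63.
T₂ = 2.068 × 24.63 = 50.92 h.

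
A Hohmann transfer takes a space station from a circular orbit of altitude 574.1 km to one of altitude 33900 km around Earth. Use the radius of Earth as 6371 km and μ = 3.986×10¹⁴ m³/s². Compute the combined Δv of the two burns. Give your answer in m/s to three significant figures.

r₁ = 6371 + 574.1 = 6945.1 km = 6.9451×10⁶ m.
r₂ = 6371 + 33900 = 40271 km = 4.0271×10⁷ m.
Transfer ellipse a_t = (r₁ + r₂)/2 = 2.361×10⁷ m.
At r₁: circular v_c1 = √(μ/r₁) = 7576 m/s; transfer-perigee v_p = √[μ(2/r₁ − 1/a_t)] = 9895 m/s.
Δv₁ = v_p − v_c1 = 2319 m/s.
At r₂: circular v_c2 = √(μ/r₂) = 3146 m/s; transfer-apogee v_a = √[μ(2/r₂ − 1/a_t)] = 1706 m/s.
Δv₂ = v_c2 − v_a = 1440 m/s.
Total Δv = Δv₁ + Δv₂ = 3758 m/s.

Δv_total ≈ 3760 m/s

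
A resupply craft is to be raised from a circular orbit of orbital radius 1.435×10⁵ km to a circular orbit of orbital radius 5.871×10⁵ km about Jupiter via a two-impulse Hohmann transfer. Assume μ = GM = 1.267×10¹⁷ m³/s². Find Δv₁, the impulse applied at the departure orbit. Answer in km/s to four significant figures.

r₁ = 1.435×10⁵ km = 1.435×10⁸ m.
r₂ = 5.871×10⁵ km = 5.871×10⁸ m.
Transfer ellipse a_t = (r₁ + r₂)/2 = 3.653×10⁸ m.
At r₁: circular v_c1 = √(μ/r₁) = 29710 m/s; transfer-perijove v_p = √[μ(2/r₁ − 1/a_t)] = 37670 m/s.
Δv₁ = v_p − v_c1 = 7956 m/s.
= 7.956 km/s.

Δv ≈ 7.956 km/s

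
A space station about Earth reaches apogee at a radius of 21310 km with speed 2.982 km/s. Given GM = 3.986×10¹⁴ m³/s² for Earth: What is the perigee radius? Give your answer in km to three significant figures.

perigee radius ≈ 6640 km

r_a = 2.131×10⁷ m.
Specific energy ε = v²/2 − μ/r = -1.426×10⁷ J/kg, so a = −μ/(2ε) = 1.398×10⁷ m.
The apsides satisfy r_p + r_a = 2a, so the perigee radius is 2a − r_a = 6.645×10⁶ m = 6644.9 km.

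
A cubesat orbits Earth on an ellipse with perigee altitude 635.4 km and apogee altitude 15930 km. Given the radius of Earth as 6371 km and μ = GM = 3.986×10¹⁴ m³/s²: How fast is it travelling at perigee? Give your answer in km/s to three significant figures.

r_p = 6371 + 635.4 = 7006.4 km = 7.0064×10⁶ m.
r_a = 6371 + 15930 = 22301 km = 2.2301×10⁷ m.
Semi-major axis a = (r_p + r_a)/2 = 14654 km = 1.465×10⁷ m.
Vis-viva: v² = μ(2/r − 1/a) = 3.986×10¹⁴ × (2.855×10⁻⁷ − 6.824×10⁻⁸) = 8.658×10⁷ m²/s².
v = 9305 m/s = 9.305 km/s.

v ≈ 9.30 km/s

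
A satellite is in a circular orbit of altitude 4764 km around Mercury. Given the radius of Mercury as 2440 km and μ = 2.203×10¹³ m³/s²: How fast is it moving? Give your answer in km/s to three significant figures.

v ≈ 1.75 km/s

r = 2440 + 4764 = 7204.0 km = 7.2040×10⁶ m.
For a circular orbit v = √(μ/r) = √(2.203×10¹³ / 7.204×10⁶) = √(3.058×10⁶) = 1749 m/s.
That is 1.749 km/s.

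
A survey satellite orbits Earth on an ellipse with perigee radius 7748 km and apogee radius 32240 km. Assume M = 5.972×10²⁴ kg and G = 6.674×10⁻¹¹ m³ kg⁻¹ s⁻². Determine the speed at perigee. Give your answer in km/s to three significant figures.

μ = GM = 6.674×10⁻¹¹ × 5.972×10²⁴ = 3.986×10¹⁴ m³/s².
Semi-major axis a = (r_p + r_a)/2 = 19994 km = 1.999×10⁷ m.
Vis-viva: v² = μ(2/r − 1/a) = 3.986×10¹⁴ × (2.581×10⁻⁷ − 5.002×10⁻⁸) = 8.295×10⁷ m²/s².
v = 9108 m/s = 9.108 km/s.

v ≈ 9.11 km/s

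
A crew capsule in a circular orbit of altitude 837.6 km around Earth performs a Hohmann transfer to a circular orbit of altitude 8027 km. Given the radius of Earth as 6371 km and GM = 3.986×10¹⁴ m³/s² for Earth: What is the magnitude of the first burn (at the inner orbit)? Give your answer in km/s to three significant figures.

r₁ = 6371 + 837.6 = 7208.6 km = 7.2086×10⁶ m.
r₂ = 6371 + 8027 = 14398 km = 1.4398×10⁷ m.
Transfer ellipse a_t = (r₁ + r₂)/2 = 1.080×10⁷ m.
At r₁: circular v_c1 = √(μ/r₁) = 7436 m/s; transfer-perigee v_p = √[μ(2/r₁ − 1/a_t)] = 8585 m/s.
Δv₁ = v_p − v_c1 = 1148 m/s.
= 1.148 km/s.

Δv ≈ 1.15 km/s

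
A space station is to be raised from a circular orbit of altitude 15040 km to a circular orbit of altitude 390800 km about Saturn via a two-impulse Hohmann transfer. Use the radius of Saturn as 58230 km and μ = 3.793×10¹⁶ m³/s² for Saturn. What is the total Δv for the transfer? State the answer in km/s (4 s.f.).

r₁ = 58230 + 15040 = 73270 km = 7.3270×10⁷ m.
r₂ = 58230 + 390800 = 449030 km = 4.4903×10⁸ m.
Transfer ellipse a_t = (r₁ + r₂)/2 = 2.612×10⁸ m.
At r₁: circular v_c1 = √(μ/r₁) = 22750 m/s; transfer-perikrone v_p = √[μ(2/r₁ − 1/a_t)] = 29830 m/s.
Δv₁ = v_p − v_c1 = 7082 m/s.
At r₂: circular v_c2 = √(μ/r₂) = 9191 m/s; transfer-apokrone v_a = √[μ(2/r₂ − 1/a_t)] = 4868 m/s.
Δv₂ = v_c2 − v_a = 4323 m/s.
Total Δv = Δv₁ + Δv₂ = 11400 m/s = 11.40 km/s.

Δv_total ≈ 11.40 km/s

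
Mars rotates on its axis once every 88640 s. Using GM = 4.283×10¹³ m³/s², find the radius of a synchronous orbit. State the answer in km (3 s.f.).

A synchronous orbit has period T, so by Kepler's third law a = (μT²/4π²)^(1/3).
μT²/4π² = 4.283×10¹³ × (8.864×10⁴)² / 39.48 = 8.524×10²¹ m³.
a = 2.043×10⁷ m = 20428 km.

r_sync ≈ 20400 km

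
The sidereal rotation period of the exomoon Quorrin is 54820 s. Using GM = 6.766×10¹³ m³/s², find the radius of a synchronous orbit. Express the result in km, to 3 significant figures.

r_sync ≈ 17300 km

A synchronous orbit has period T, so by Kepler's third law a = (μT²/4π²)^(1/3).
μT²/4π² = 6.766×10¹³ × (5.482×10⁴)² / 39.48 = 5.151×10²¹ m³.
a = 1.727×10⁷ m = 17270 km.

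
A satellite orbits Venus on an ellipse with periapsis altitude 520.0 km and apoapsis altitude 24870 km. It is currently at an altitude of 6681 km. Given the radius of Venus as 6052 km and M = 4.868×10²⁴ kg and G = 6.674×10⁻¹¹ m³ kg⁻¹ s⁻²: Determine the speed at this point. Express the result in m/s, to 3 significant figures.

v ≈ 5810 m/s

μ = GM = 6.674×10⁻¹¹ × 4.868×10²⁴ = 3.249×10¹⁴ m³/s².
r_p = 6052 + 520.0 = 6572.0 km = 6.5720×10⁶ m.
r_a = 6052 + 24870 = 30922 km = 3.0922×10⁷ m.
r = 6052 + 6681 = 12733 km = 1.273×10⁷ m.
Semi-major axis a = (r_p + r_a)/2 = 18747 km = 1.875×10⁷ m.
Vis-viva: v² = μ(2/r − 1/a) = 3.249×10¹⁴ × (1.571×10⁻⁷ − 5.334×10⁻⁸) = 3.370×10⁷ m²/s².
v = 5805 m/s.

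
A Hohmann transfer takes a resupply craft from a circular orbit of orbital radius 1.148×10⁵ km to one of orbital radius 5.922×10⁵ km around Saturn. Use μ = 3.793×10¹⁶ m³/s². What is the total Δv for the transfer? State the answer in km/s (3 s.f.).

r₁ = 1.148×10⁵ km = 1.148×10⁸ m.
r₂ = 5.922×10⁵ km = 5.922×10⁸ m.
Transfer ellipse a_t = (r₁ + r₂)/2 = 3.535×10⁸ m.
At r₁: circular v_c1 = √(μ/r₁) = 18180 m/s; transfer-perikrone v_p = √[μ(2/r₁ − 1/a_t)] = 23530 m/s.
Δv₁ = v_p − v_c1 = 5350 m/s.
At r₂: circular v_c2 = √(μ/r₂) = 8003 m/s; transfer-apokrone v_a = √[μ(2/r₂ − 1/a_t)] = 4561 m/s.
Δv₂ = v_c2 − v_a = 3442 m/s.
Total Δv = Δv₁ + Δv₂ = 8792 m/s = 8.792 km/s.

Δv_total ≈ 8.79 km/s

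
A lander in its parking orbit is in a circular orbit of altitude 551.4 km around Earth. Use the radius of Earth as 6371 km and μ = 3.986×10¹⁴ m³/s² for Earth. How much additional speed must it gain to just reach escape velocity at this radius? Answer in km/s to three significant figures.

r = 6371 + 551.4 = 6922.4 km = 6.9224×10⁶ m.
Circular speed v_c = √(μ/r) = 7588 m/s.
Escape speed v_esc = √(2μ/r) = √2 × v_c = 10730 m/s.
Δv = v_esc − v_c = 3143 m/s = 3.143 km/s.

Δv ≈ 3.14 km/s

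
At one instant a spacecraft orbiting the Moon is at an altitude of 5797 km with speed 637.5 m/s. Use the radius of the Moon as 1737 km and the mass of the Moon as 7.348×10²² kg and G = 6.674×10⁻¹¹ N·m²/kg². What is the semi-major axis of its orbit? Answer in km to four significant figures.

μ = GM = 6.674×10⁻¹¹ × 7.348×10²² = 4.904×10¹² m³/s².
r = 1737 + 5797 = 7534.0 km = 7.534×10⁶ m.
Specific orbital energy ε = v²/2 − μ/r = (637.5)²/2 − 4.904×10¹²/7.534×10⁶ = -4.477×10⁵ J/kg.
Since ε = −μ/(2a), a = −μ/(2ε) = 5.477×10⁶ m = 5476.7 km.

a ≈ 5477 km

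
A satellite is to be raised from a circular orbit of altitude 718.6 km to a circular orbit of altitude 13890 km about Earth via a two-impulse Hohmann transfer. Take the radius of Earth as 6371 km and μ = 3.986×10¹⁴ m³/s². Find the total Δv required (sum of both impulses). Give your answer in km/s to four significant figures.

r₁ = 6371 + 718.6 = 7089.6 km = 7.0896×10⁶ m.
r₂ = 6371 + 13890 = 20261 km = 2.0261×10⁷ m.
Transfer ellipse a_t = (r₁ + r₂)/2 = 1.368×10⁷ m.
At r₁: circular v_c1 = √(μ/r₁) = 7498 m/s; transfer-perigee v_p = √[μ(2/r₁ − 1/a_t)] = 9127 m/s.
Δv₁ = v_p − v_c1 = 1629 m/s.
At r₂: circular v_c2 = √(μ/r₂) = 4435 m/s; transfer-apogee v_a = √[μ(2/r₂ − 1/a_t)] = 3194 m/s.
Δv₂ = v_c2 − v_a = 1242 m/s.
Total Δv = Δv₁ + Δv₂ = 2870 m/s = 2.870 km/s.

Δv_total ≈ 2.870 km/s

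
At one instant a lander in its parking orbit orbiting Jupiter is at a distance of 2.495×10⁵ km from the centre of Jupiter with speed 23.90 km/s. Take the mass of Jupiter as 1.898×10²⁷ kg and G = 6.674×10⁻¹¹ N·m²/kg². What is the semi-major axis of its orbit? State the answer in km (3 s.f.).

a ≈ 2.85×10⁵ km

μ = GM = 6.674×10⁻¹¹ × 1.898×10²⁷ = 1.267×10¹⁷ m³/s².
r = 2.495×10⁸ m.
Vis-viva rearranged: 1/a = 2/r − v²/μ = 8.016×10⁻⁹ − 4.509×10⁻⁹ = 3.507×10⁻⁹ m⁻¹.
a = 2.852×10⁸ m = 2.8517×10⁵ km.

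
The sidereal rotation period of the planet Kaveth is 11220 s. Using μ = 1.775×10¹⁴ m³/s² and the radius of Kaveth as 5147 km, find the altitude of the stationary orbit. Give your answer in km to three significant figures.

A synchronous orbit has period T, so by Kepler's third law a = (μT²/4π²)^(1/3).
μT²/4π² = 1.775×10¹⁴ × (1.122×10⁴)² / 39.48 = 5.660×10²⁰ m³.
a = 8.272×10⁶ m = 8272.0 km.
Altitude h = a − R = 8272.0 − 5147 = 3125.0 km.

h_sync ≈ 3120 km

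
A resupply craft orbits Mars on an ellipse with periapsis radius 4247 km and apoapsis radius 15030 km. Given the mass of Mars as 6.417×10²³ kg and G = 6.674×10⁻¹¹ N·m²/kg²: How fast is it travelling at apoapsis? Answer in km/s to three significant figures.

μ = GM = 6.674×10⁻¹¹ × 6.417×10²³ = 4.283×10¹³ m³/s².
Semi-major axis a = (r_p + r_a)/2 = 9638.5 km = 9.638×10⁶ m.
Vis-viva: v² = μ(2/r − 1/a) = 4.283×10¹³ × (1.331×10⁻⁷ − 1.038×10⁻⁷) = 1.256×10⁶ m²/s².
v = 1121 m/s = 1.121 km/s.

v ≈ 1.12 km/s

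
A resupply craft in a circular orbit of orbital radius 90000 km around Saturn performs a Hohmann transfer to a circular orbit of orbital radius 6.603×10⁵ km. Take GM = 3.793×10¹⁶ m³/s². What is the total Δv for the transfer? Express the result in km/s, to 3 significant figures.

Δv_total ≈ 10.6 km/s

r₁ = 90000 km = 9.000×10⁷ m.
r₂ = 6.603×10⁵ km = 6.603×10⁸ m.
Transfer ellipse a_t = (r₁ + r₂)/2 = 3.752×10⁸ m.
At r₁: circular v_c1 = √(μ/r₁) = 20530 m/s; transfer-perikrone v_p = √[μ(2/r₁ − 1/a_t)] = 27240 m/s.
Δv₁ = v_p − v_c1 = 6707 m/s.
At r₂: circular v_c2 = √(μ/r₂) = 7579 m/s; transfer-apokrone v_a = √[μ(2/r₂ − 1/a_t)] = 3712 m/s.
Δv₂ = v_c2 − v_a = 3867 m/s.
Total Δv = Δv₁ + Δv₂ = 10570 m/s = 10.57 km/s.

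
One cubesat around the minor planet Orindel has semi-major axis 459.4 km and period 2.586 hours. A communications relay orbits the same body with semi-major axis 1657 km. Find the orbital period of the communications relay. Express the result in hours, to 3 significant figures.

Kepler's third law: T² ∝ a³, so T₂ = T₁ (a₂/a₁)^(3/2).
a₂/a₁ = 3.607, (a₂/a₁)^(3/2) = 6.850.
T₂ = 2.586 × 6.850 = 17.71 hours.

T₂ ≈ 17.7 hours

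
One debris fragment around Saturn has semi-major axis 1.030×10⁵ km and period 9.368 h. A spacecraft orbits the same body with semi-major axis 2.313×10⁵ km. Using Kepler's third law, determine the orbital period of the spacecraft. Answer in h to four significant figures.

T₂ ≈ 31.52 h

Kepler's third law: T² ∝ a³, so T₂ = T₁ (a₂/a₁)^(3/2).
a₂/a₁ = 2.246, (a₂/a₁)^(3/2) = 3.365.
T₂ = 9.368 × 3.365 = 31.52 h.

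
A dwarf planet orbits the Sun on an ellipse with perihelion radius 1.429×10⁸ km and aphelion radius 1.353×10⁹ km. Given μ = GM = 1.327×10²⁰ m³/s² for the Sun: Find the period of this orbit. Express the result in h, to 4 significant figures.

T ≈ 98010 h

Semi-major axis a = (r_p + r_a)/2 = (1.4290×10⁸ + 1.3530×10⁹)/2 = 7.4795×10⁸ km = 7.480×10¹¹ m.
By Kepler's third law T = 2π√(a³/μ) = 2π × 5.615×10⁷ = 3.528×10⁸ s.
= 98010 h.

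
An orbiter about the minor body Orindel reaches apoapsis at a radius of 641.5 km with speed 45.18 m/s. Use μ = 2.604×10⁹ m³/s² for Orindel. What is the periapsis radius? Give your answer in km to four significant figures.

periapsis radius ≈ 215.5 km

r_a = 6.415×10⁵ m.
Specific energy ε = v²/2 − μ/r = -3.039×10³ J/kg, so a = −μ/(2ε) = 4.285×10⁵ m.
The apsides satisfy r_p + r_a = 2a, so the periapsis radius is 2a − r_a = 2.155×10⁵ m = 215.47 km.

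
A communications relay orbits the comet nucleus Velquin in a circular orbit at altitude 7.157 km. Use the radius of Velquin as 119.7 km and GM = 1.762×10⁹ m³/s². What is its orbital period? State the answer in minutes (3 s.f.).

T ≈ 113 minutes

r = 119.7 + 7.157 = 126.86 km = 1.2686×10⁵ m.
Kepler's third law: T = 2π√(r³/μ) = 2π√((1.269×10⁵)³ / 1.762×10⁹).
r³/μ = 1.159×10⁶ s², so T = 2π × 1.076×10³ = 6.763×10³ s.
Converting: 6.763×10³ s ÷ 60.00 = 112.7 minutes.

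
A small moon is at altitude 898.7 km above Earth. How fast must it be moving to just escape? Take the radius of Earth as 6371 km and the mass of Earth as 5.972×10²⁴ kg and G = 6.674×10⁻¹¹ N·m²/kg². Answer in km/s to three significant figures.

μ = GM = 6.674×10⁻¹¹ × 5.972×10²⁴ = 3.986×10¹⁴ m³/s².
r = 6371 + 898.7 = 7269.7 km = 7.2697×10⁶ m.
Escape speed v_esc = √(2μ/r) = √(2 × 3.986×10¹⁴ / 7.270×10⁶) = √(1.097×10⁸) = 10470 m/s.
= 10.47 km/s.

v_esc ≈ 10.5 km/s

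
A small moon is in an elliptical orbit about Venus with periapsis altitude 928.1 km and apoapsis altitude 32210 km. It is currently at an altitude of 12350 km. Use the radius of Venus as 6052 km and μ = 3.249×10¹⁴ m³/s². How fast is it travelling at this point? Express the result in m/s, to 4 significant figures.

r_p = 6052 + 928.1 = 6980.1 km = 6.9801×10⁶ m.
r_a = 6052 + 32210 = 38262 km = 3.8262×10⁷ m.
r = 6052 + 12350 = 18402 km = 1.840×10⁷ m.
Semi-major axis a = (r_p + r_a)/2 = 22621 km = 2.262×10⁷ m.
Vis-viva: v² = μ(2/r − 1/a) = 3.249×10¹⁴ × (1.087×10⁻⁷ − 4.421×10⁻⁸) = 2.095×10⁷ m²/s².
v = 4577 m/s.

v ≈ 4577 m/s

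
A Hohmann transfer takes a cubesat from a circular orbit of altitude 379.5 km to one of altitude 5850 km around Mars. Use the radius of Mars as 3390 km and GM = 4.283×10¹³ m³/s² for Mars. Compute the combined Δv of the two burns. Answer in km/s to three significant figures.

Δv_total ≈ 1.16 km/s

r₁ = 3390 + 379.5 = 3769.5 km = 3.7695×10⁶ m.
r₂ = 3390 + 5850 = 9240.0 km = 9.2400×10⁶ m.
Transfer ellipse a_t = (r₁ + r₂)/2 = 6.505×10⁶ m.
At r₁: circular v_c1 = √(μ/r₁) = 3371 m/s; transfer-periapsis v_p = √[μ(2/r₁ − 1/a_t)] = 4017 m/s.
Δv₁ = v_p − v_c1 = 646.7 m/s.
At r₂: circular v_c2 = √(μ/r₂) = 2153 m/s; transfer-apoapsis v_a = √[μ(2/r₂ − 1/a_t)] = 1639 m/s.
Δv₂ = v_c2 − v_a = 514.0 m/s.
Total Δv = Δv₁ + Δv₂ = 1161 m/s = 1.161 km/s.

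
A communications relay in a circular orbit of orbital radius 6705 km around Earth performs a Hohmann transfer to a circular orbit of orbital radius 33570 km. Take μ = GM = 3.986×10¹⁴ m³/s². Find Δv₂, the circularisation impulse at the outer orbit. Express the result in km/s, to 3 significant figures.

r₁ = 6705 km = 6.705×10⁶ m.
r₂ = 33570 km = 3.357×10⁷ m.
Transfer ellipse a_t = (r₁ + r₂)/2 = 2.014×10⁷ m.
At r₁: circular v_c1 = √(μ/r₁) = 7710 m/s; transfer-perigee v_p = √[μ(2/r₁ − 1/a_t)] = 9955 m/s.
At r₂: circular v_c2 = √(μ/r₂) = 3446 m/s; transfer-apogee v_a = √[μ(2/r₂ − 1/a_t)] = 1988 m/s.
Δv₂ = v_c2 − v_a = 1457 m/s.
= 1.457 km/s.

Δv ≈ 1.46 km/s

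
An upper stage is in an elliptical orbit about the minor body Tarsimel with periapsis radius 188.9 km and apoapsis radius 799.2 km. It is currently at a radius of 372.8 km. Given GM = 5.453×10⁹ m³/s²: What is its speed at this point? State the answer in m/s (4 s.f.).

v ≈ 135.0 m/s

Semi-major axis a = (r_p + r_a)/2 = 494.05 km = 4.940×10⁵ m.
Vis-viva: v² = μ(2/r − 1/a) = 5.453×10⁹ × (5.365×10⁻⁶ − 2.024×10⁻⁶) = 1.822×10⁴ m²/s².
v = 135.0 m/s.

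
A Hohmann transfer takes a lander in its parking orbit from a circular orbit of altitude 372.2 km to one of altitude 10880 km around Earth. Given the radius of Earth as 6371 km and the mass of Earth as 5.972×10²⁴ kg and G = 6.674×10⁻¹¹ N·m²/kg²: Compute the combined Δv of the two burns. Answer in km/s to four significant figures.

Δv_total ≈ 2.734 km/s

μ = GM = 6.674×10⁻¹¹ × 5.972×10²⁴ = 3.986×10¹⁴ m³/s².
r₁ = 6371 + 372.2 = 6743.2 km = 6.7432×10⁶ m.
r₂ = 6371 + 10880 = 17251 km = 1.7251×10⁷ m.
Transfer ellipse a_t = (r₁ + r₂)/2 = 1.200×10⁷ m.
At r₁: circular v_c1 = √(μ/r₁) = 7688 m/s; transfer-perigee v_p = √[μ(2/r₁ − 1/a_t)] = 9219 m/s.
Δv₁ = v_p − v_c1 = 1531 m/s.
At r₂: circular v_c2 = √(μ/r₂) = 4807 m/s; transfer-apogee v_a = √[μ(2/r₂ − 1/a_t)] = 3604 m/s.
Δv₂ = v_c2 − v_a = 1203 m/s.
Total Δv = Δv₁ + Δv₂ = 2734 m/s = 2.734 km/s.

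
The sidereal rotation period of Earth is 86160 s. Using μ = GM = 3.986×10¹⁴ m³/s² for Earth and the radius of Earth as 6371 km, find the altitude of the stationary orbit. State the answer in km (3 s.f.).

A synchronous orbit has period T, so by Kepler's third law a = (μT²/4π²)^(1/3).
μT²/4π² = 3.986×10¹⁴ × (8.616×10⁴)² / 39.48 = 7.495×10²² m³.
a = 4.216×10⁷ m = 42163 km.
Altitude h = a − R = 42163 − 6371 = 35792 km.

h_sync ≈ 35800 km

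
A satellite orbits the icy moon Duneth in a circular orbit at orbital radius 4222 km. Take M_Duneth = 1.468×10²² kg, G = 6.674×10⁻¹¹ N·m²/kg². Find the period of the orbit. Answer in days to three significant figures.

T ≈ 0.637 days

μ = GM = 6.674×10⁻¹¹ × 1.468×10²² = 9.797×10¹¹ m³/s².
r = 4222 km = 4.222×10⁶ m.
Kepler's third law: T = 2π√(r³/μ) = 2π√((4.222×10⁶)³ / 9.797×10¹¹).
r³/μ = 7.681×10⁷ s², so T = 2π × 8.764×10³ = 5.507×10⁴ s.
Converting: 5.507×10⁴ s ÷ 86400 = 0.6374 days.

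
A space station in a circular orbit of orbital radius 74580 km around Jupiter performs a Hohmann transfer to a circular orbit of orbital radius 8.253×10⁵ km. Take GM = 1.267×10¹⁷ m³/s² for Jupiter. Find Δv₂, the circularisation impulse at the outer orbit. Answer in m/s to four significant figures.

Δv ≈ 7346 m/s

r₁ = 74580 km = 7.458×10⁷ m.
r₂ = 8.253×10⁵ km = 8.253×10⁸ m.
Transfer ellipse a_t = (r₁ + r₂)/2 = 4.499×10⁸ m.
At r₁: circular v_c1 = √(μ/r₁) = 41220 m/s; transfer-perijove v_p = √[μ(2/r₁ − 1/a_t)] = 55820 m/s.
At r₂: circular v_c2 = √(μ/r₂) = 12390 m/s; transfer-apojove v_a = √[μ(2/r₂ − 1/a_t)] = 5044 m/s.
Δv₂ = v_c2 − v_a = 7346 m/s.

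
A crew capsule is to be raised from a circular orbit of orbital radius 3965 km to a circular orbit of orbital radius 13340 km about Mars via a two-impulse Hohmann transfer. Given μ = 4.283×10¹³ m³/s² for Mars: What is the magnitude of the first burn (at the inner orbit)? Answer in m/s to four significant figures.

Δv ≈ 794.3 m/s

r₁ = 3965 km = 3.965×10⁶ m.
r₂ = 13340 km = 1.334×10⁷ m.
Transfer ellipse a_t = (r₁ + r₂)/2 = 8.652×10⁶ m.
At r₁: circular v_c1 = √(μ/r₁) = 3287 m/s; transfer-periapsis v_p = √[μ(2/r₁ − 1/a_t)] = 4081 m/s.
Δv₁ = v_p − v_c1 = 794.3 m/s.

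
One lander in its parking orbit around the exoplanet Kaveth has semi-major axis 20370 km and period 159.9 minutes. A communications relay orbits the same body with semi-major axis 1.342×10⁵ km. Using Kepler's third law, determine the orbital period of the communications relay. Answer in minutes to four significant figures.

T₂ ≈ 2704 minutes

Kepler's third law: T² ∝ a³, so T₂ = T₁ (a₂/a₁)^(3/2).
a₂/a₁ = 6.588, (a₂/a₁)^(3/2) = 16.91.
T₂ = 159.9 × 16.91 = 2704 minutes.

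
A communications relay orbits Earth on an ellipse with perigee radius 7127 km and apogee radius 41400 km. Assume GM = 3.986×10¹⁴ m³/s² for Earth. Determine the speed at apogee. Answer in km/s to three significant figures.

Semi-major axis a = (r_p + r_a)/2 = 24264 km = 2.426×10⁷ m.
Vis-viva: v² = μ(2/r − 1/a) = 3.986×10¹⁴ × (4.831×10⁻⁸ − 4.121×10⁻⁸) = 2.828×10⁶ m²/s².
v = 1682 m/s = 1.682 km/s.

v ≈ 1.68 km/s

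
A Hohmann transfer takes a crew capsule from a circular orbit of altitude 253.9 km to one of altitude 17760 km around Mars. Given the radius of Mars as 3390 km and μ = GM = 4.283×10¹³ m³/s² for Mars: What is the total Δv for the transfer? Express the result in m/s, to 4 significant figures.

r₁ = 3390 + 253.9 = 3643.9 km = 3.6439×10⁶ m.
r₂ = 3390 + 17760 = 21150 km = 2.1150×10⁷ m.
Transfer ellipse a_t = (r₁ + r₂)/2 = 1.240×10⁷ m.
At r₁: circular v_c1 = √(μ/r₁) = 3428 m/s; transfer-periapsis v_p = √[μ(2/r₁ − 1/a_t)] = 4478 m/s.
Δv₁ = v_p − v_c1 = 1050 m/s.
At r₂: circular v_c2 = √(μ/r₂) = 1423 m/s; transfer-apoapsis v_a = √[μ(2/r₂ − 1/a_t)] = 771.5 m/s.
Δv₂ = v_c2 − v_a = 651.5 m/s.
Total Δv = Δv₁ + Δv₂ = 1701 m/s.

Δv_total ≈ 1701 m/s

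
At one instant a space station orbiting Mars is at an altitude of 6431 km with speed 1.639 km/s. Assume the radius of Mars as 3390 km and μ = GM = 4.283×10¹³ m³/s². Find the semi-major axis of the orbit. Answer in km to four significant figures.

r = 3390 + 6431 = 9821.0 km = 9.821×10⁶ m.
Specific orbital energy ε = v²/2 − μ/r = (1639)²/2 − 4.283×10¹³/9.821×10⁶ = -3.018×10⁶ J/kg.
Since ε = −μ/(2a), a = −μ/(2ε) = 7.096×10⁶ m = 7096.0 km.

a ≈ 7096 km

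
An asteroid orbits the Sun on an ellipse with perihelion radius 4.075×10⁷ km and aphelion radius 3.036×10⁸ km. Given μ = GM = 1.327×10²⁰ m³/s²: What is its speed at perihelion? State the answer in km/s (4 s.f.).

Semi-major axis a = (r_p + r_a)/2 = 1.7218×10⁸ km = 1.722×10¹¹ m.
Vis-viva: v² = μ(2/r − 1/a) = 1.327×10²⁰ × (4.908×10⁻¹¹ − 5.808×10⁻¹²) = 5.742×10⁹ m²/s².
v = 75780 m/s = 75.78 km/s.

v ≈ 75.78 km/s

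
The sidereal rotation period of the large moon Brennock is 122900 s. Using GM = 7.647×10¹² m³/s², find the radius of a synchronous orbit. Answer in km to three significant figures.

r_sync ≈ 14300 km

A synchronous orbit has period T, so by Kepler's third law a = (μT²/4π²)^(1/3).
μT²/4π² = 7.647×10¹² × (1.229×10⁵)² / 39.48 = 2.926×10²¹ m³.
a = 1.430×10⁷ m = 14302 km.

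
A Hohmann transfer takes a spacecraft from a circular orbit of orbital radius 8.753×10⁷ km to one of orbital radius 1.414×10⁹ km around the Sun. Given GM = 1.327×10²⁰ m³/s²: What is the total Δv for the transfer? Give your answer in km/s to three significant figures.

Δv_total ≈ 20.9 km/s

r₁ = 8.753×10⁷ km = 8.753×10¹⁰ m.
r₂ = 1.414×10⁹ km = 1.414×10¹² m.
Transfer ellipse a_t = (r₁ + r₂)/2 = 7.508×10¹¹ m.
At r₁: circular v_c1 = √(μ/r₁) = 38940 m/s; transfer-perihelion v_p = √[μ(2/r₁ − 1/a_t)] = 53440 m/s.
Δv₁ = v_p − v_c1 = 14500 m/s.
At r₂: circular v_c2 = √(μ/r₂) = 9687 m/s; transfer-aphelion v_a = √[μ(2/r₂ − 1/a_t)] = 3308 m/s.
Δv₂ = v_c2 − v_a = 6380 m/s.
Total Δv = Δv₁ + Δv₂ = 20880 m/s = 20.88 km/s.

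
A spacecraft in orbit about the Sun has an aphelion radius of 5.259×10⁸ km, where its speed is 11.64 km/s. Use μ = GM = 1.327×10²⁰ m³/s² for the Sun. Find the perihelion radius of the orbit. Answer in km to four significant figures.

perihelion radius ≈ 1.930×10⁸ km

r_a = 5.259×10¹¹ m.
Specific energy ε = v²/2 − μ/r = -1.846×10⁸ J/kg, so a = −μ/(2ε) = 3.595×10¹¹ m.
The apsides satisfy r_p + r_a = 2a, so the perihelion radius is 2a − r_a = 1.930×10¹¹ m = 1.9301×10⁸ km.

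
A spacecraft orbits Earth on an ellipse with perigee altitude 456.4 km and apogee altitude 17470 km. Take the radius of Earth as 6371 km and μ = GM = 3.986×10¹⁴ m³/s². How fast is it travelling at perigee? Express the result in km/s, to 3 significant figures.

r_p = 6371 + 456.4 = 6827.4 km = 6.8274×10⁶ m.
r_a = 6371 + 17470 = 23841 km = 2.3841×10⁷ m.
Semi-major axis a = (r_p + r_a)/2 = 15334 km = 1.533×10⁷ m.
Vis-viva: v² = μ(2/r − 1/a) = 3.986×10¹⁴ × (2.929×10⁻⁷ − 6.521×10⁻⁸) = 9.077×10⁷ m²/s².
v = 9527 m/s = 9.527 km/s.

v ≈ 9.53 km/s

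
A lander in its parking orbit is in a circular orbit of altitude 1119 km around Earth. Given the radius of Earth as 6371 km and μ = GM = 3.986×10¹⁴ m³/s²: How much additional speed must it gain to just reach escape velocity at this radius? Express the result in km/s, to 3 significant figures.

Δv ≈ 3.02 km/s

r = 6371 + 1119 = 7490.0 km = 7.4900×10⁶ m.
Circular speed v_c = √(μ/r) = 7295 m/s.
Escape speed v_esc = √(2μ/r) = √2 × v_c = 10320 m/s.
Δv = v_esc − v_c = 3022 m/s = 3.022 km/s.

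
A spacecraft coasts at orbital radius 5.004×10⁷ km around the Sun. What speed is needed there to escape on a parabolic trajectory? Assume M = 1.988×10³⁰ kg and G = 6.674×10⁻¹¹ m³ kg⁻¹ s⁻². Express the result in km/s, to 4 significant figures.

μ = GM = 6.674×10⁻¹¹ × 1.988×10³⁰ = 1.327×10²⁰ m³/s².
r = 5.004×10⁷ km = 5.004×10¹⁰ m.
Escape speed v_esc = √(2μ/r) = √(2 × 1.327×10²⁰ / 5.004×10¹⁰) = √(5.303×10⁹) = 72820 m/s.
= 72.82 km/s.

v_esc ≈ 72.82 km/s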